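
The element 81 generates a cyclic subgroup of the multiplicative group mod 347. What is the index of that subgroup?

ord(81) | φ(347) = 347 − 1 = 346 = 2 · 173.
Divisors of 346: 1, 2, 173, 346.
Check 81^d mod 347 for each divisor in increasing order:
81^1 ≡ 81 (mod 347)
81^2 ≡ 315 (mod 347)
81^173 ≡ 1 (mod 347) ✓
Thus |⟨81⟩| = ord(81) = 173.
The index is φ(347) / ord(81) = 346 / 173 = 2.

2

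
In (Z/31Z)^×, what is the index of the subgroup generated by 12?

1

ord(12) | φ(31) = 31 − 1 = 30 = 2 · 3 · 5.
Divisors of 30: 1, 2, 3, 5, 6, 10, 15, 30.
Check 12^d mod 31 for each divisor in increasing order:
12^1 ≡ 12
12^2 ≡ 20
12^3 ≡ 23
12^5 ≡ 26
12^6 ≡ 2
12^10 ≡ 25
12^15 ≡ 30
12^30 ≡ 1
The order of 12 is 30, so the subgroup it generates has 30 elements.
Index = |(Z/31Z)^×| / |⟨12⟩| = 30 / 30 = 1.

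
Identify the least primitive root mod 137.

3

φ(137) = 137 − 1 = 136 = 2^3 · 17.
g is a primitive root iff g^(136/q) ≢ 1 (mod 137) for each prime q ∈ {2, 17}.
g = 2: 2^68 ≡ 1 — hits 1, so not a primitive root.
g = 3: 3^68 ≡ 136; 3^8 ≡ 122 — none is 1, so 3 is a primitive root.
The smallest primitive root modulo 137 is 3.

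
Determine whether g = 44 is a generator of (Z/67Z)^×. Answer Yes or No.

Yes

φ(67) = 67 − 1 = 66 = 2 · 3 · 11.
An element g generates (Z/67Z)^× iff g^(66/q) ≢ 1 (mod 67) for each prime q ∈ {2, 3, 11}.
44^33 ≡ 66 (mod 67)  [q = 2: ≢ 1 ✓]
44^22 ≡ 37 (mod 67)  [q = 3: ≢ 1 ✓]
44^6 ≡ 59 (mod 67)  [q = 11: ≢ 1 ✓]
All checks pass, so 44 has order 66 and is a primitive root modulo 67.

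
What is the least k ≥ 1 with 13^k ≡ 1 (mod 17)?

The order of 13 must divide φ(17) = 17 − 1 = 16 = 2^4.
Divisors of 16: 1, 2, 4, 8, 16.
Test each divisor d:
13^1 ≡ 13 (mod 17)
13^2 ≡ 16 (mod 17)
13^4 ≡ 1 (mod 17) ✓
So ord_17(13) = 4.

4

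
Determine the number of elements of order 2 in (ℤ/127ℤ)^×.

1

φ(127) = 127 − 1 = 126 = 2 · 3^2 · 7.
(Z/127Z)^× is cyclic (|G| = 126); a cyclic group of order m has exactly φ(d) elements of each order d | m, and none otherwise.
2 | 126, and φ(2) = 2 − 1 = 1.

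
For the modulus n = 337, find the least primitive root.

φ(337) = 337 − 1 = 336 = 2^4 · 3 · 7.
Test candidates g = 2, 3, … against the prime factors q ∈ {2, 3, 7} of φ(337): g is a generator iff g^(336/q) ≢ 1 for every such q.
g = 2: 2^168 ≡ 1 — hits 1, so not a primitive root.
g = 3: 3^168 ≡ 1 — hits 1, so not a primitive root.
g = 4: 4^168 ≡ 1 — hits 1, so not a primitive root.
g = 5: 5^168 ≡ 336; 5^112 ≡ 1 — hits 1, so not a primitive root.
g = 6: 6^168 ≡ 1 — hits 1, so not a primitive root.
g = 7: 7^168 ≡ 1 — hits 1, so not a primitive root.
g = 8: 8^168 ≡ 1 — hits 1, so not a primitive root.
g = 9: 9^168 ≡ 1 — hits 1, so not a primitive root.
g = 10: 10^168 ≡ 336; 10^112 ≡ 128; 10^48 ≡ 175 — none is 1, so 10 is a primitive root.
So 10 is the smallest generator of (Z/337Z)^×.

10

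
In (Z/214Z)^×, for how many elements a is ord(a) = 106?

φ(214) = φ(2)·φ(107) = 1·106 = 106 = 2 · 53.
(Z/214Z)^× is cyclic (|G| = 106); a cyclic group of order m has exactly φ(d) elements of each order d | m, and none otherwise.
106 = 2 · 53 divides 106, and φ(106) = 52.

52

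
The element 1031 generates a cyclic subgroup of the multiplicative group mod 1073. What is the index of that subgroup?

Since 1031 ∈ (Z/1073Z)^×, its order divides φ(1073) = φ(29·37) = (29−1)·(37−1) = 28·36 = 1008 = 2^4 · 3^2 · 7.
Divisors of 1008: 1, 2, 3, 4, 6, 7, 8, 9, 12, 14, 16, 18, 21, 24, 28, 36, 42, 48, 56, 63, 72, 84, 112, 126, 144, 168, 252, 336, 504, 1008.
Evaluate successive powers at the divisors of 1008:
1031^1 ≡ 1031 (mod 1073)
1031^2 ≡ 691 (mod 1073)
1031^3 ≡ 1022 (mod 1073)
1031^4 ≡ 1069 (mod 1073)
1031^6 ≡ 455 (mod 1073)
1031^7 ≡ 204 (mod 1073)
1031^8 ≡ 16 (mod 1073)
1031^9 ≡ 401 (mod 1073)
1031^12 ≡ 1009 (mod 1073)
1031^14 ≡ 842 (mod 1073)
1031^16 ≡ 256 (mod 1073)
1031^18 ≡ 924 (mod 1073)
1031^21 ≡ 88 (mod 1073)
1031^24 ≡ 877 (mod 1073)
1031^28 ≡ 784 (mod 1073)
1031^36 ≡ 741 (mod 1073)
1031^42 ≡ 233 (mod 1073)
1031^48 ≡ 861 (mod 1073)
1031^56 ≡ 900 (mod 1073)
1031^63 ≡ 117 (mod 1073)
1031^72 ≡ 778 (mod 1073)
1031^84 ≡ 639 (mod 1073)
1031^112 ≡ 958 (mod 1073)
1031^126 ≡ 813 (mod 1073)
1031^144 ≡ 112 (mod 1073)
1031^168 ≡ 581 (mod 1073)
1031^252 ≡ 1 (mod 1073) ✓
So ord_1073(1031) = 252, hence |⟨1031⟩| = 252.
[(Z/1073Z)^× : ⟨1031⟩] = 1008/252 = 4.

4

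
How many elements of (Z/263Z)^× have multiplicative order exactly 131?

φ(263) = 263 − 1 = 262 = 2 · 131.
Since (Z/263Z)^× is cyclic of order 262, the number of elements of order d is φ(d) when d | 262 and 0 otherwise.
131 | 262, and φ(131) = 131 − 1 = 130.

130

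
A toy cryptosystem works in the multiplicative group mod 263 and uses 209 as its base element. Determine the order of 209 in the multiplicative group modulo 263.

262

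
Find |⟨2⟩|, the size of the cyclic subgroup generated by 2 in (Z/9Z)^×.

6

By Lagrange's theorem, ord_9(2) divides φ(9) = φ(3^2) = 3·(3−1) = 6 = 2 · 3.
Divisors of 6: 1, 2, 3, 6.
Check 2^d mod 9 for each divisor in increasing order:
2^1 ≡ 2 (mod 9)
2^2 ≡ 4 (mod 9)
2^3 ≡ 8 (mod 9)
2^6 ≡ 1 (mod 9) ✓
So ord_9(2) = 6.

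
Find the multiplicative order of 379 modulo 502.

50

By Lagrange's theorem, ord_502(379) divides φ(502) = φ(2)·φ(251) = 1·250 = 250 = 2 · 5^3.
Divisors of 250: 1, 2, 5, 10, 25, 50, 125, 250.
Test each divisor d:
379^1 ≡ 379 (mod 502)
379^2 ≡ 69 (mod 502)
379^5 ≡ 231 (mod 502)
379^10 ≡ 149 (mod 502)
379^25 ≡ 501 (mod 502)
379^50 ≡ 1 (mod 502) ✓
The smallest such exponent is 50, so the order of 379 is 50.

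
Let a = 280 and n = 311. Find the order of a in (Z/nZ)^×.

ord(280) | φ(311) = 311 − 1 = 310 = 2 · 5 · 31.
Divisors of 310: 1, 2, 5, 10, 31, 62, 155, 310.
Check 280^d mod 311 for each divisor in increasing order:
280^1 ≡ 280 (mod 311)
280^2 ≡ 28 (mod 311)
280^5 ≡ 265 (mod 311)
280^10 ≡ 250 (mod 311)
280^31 ≡ 36 (mod 311)
280^62 ≡ 52 (mod 311)
280^155 ≡ 1 (mod 311) ✓
So ord_311(280) = 155.

155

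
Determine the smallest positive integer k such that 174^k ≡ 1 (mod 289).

68

Since 174 ∈ (Z/289Z)^×, its order divides φ(289) = φ(17^2) = 17·(17−1) = 272 = 2^4 · 17.
Divisors of 272: 1, 2, 4, 8, 16, 17, 34, 68, 136, 272.
Evaluate successive powers at the divisors of 272:
174^1 ≡ 174 (mod 289)
174^2 ≡ 220 (mod 289)
174^4 ≡ 137 (mod 289)
174^8 ≡ 273 (mod 289)
174^16 ≡ 256 (mod 289)
174^17 ≡ 38 (mod 289)
174^34 ≡ 288 (mod 289)
174^68 ≡ 1 (mod 289) ✓
Therefore the multiplicative order of 174 modulo 289 is 68.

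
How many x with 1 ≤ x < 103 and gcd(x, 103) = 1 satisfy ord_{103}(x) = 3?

2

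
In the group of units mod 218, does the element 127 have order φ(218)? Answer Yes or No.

φ(218) = φ(2)·φ(109) = 1·108 = 108 = 2^2 · 3^3.
An element g generates (Z/218Z)^× iff g^(108/q) ≢ 1 (mod 218) for each prime q ∈ {2, 3}.
127^54 ≡ 217 (mod 218)  [q = 2: ≢ 1 ✓]
127^36 ≡ 45 (mod 218)  [q = 3: ≢ 1 ✓]
All checks pass, so 127 has order 108 and is a primitive root modulo 218.

Yes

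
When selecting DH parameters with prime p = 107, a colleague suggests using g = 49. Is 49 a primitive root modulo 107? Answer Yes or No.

φ(107) = 107 − 1 = 106 = 2 · 53.
An element g generates (Z/107Z)^× iff g^(106/q) ≢ 1 (mod 107) for each prime q ∈ {2, 53}.
49^53 ≡ 1 (mod 107)  [q = 2: ≡ 1 ✗]
49^2 ≡ 47 (mod 107)  [q = 53: ≢ 1 ✓]
The check at q = 2 fails, so 49 generates a proper subgroup.

No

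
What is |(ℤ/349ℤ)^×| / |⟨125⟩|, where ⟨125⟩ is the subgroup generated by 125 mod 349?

6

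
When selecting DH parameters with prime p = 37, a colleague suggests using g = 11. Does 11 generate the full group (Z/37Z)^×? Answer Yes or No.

φ(37) = 37 − 1 = 36 = 2^2 · 3^2.
An element g generates (Z/37Z)^× iff g^(36/q) ≢ 1 (mod 37) for each prime q ∈ {2, 3}.
11^18 ≡ 1 (mod 37)  [q = 2: ≡ 1 ✗]
11^12 ≡ 1 (mod 37)  [q = 3: ≡ 1 ✗]
Since 11^18 ≡ 1, the order of 11 divides 18 < 36, so 11 is not a primitive root.

No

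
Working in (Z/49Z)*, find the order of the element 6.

The order of 6 must divide φ(49) = φ(7^2) = 7·(7−1) = 42 = 2 · 3 · 7.
Divisors of 42: 1, 2, 3, 6, 7, 14, 21, 42.
Test each divisor d:
6^1 ≡ 6 (mod 49)
6^2 ≡ 36 (mod 49)
6^3 ≡ 20 (mod 49)
6^6 ≡ 8 (mod 49)
6^7 ≡ 48 (mod 49)
6^14 ≡ 1 (mod 49) ✓
Hence ord(6) = 14.

14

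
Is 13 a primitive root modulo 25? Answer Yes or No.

Yes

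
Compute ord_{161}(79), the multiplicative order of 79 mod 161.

Since 79 ∈ (Z/161Z)^×, its order divides φ(161) = φ(7·23) = (7−1)·(23−1) = 6·22 = 132 = 2^2 · 3 · 11.
Divisors of 132: 1, 2, 3, 4, 6, 11, 12, 22, 33, 44, 66, 132.
Check 79^d mod 161 for each divisor in increasing order:
79^1 ≡ 79
79^2 ≡ 123
79^3 ≡ 57
79^4 ≡ 156
79^6 ≡ 29
79^11 ≡ 137
79^12 ≡ 36
79^22 ≡ 93
79^33 ≡ 22
79^44 ≡ 116
79^66 ≡ 1
Hence ord(79) = 66.

66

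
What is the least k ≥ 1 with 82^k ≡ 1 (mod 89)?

88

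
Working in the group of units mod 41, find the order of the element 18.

5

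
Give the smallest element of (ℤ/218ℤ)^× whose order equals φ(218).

11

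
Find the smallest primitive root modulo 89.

3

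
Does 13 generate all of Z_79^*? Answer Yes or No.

φ(79) = 79 − 1 = 78 = 2 · 3 · 13.
It suffices to check that the order of 13 is not a proper divisor of 78: compute 13^(78/q) for q ∈ {2, 3, 13}.
13^39 ≡ 1 (mod 79)  [q = 2: ≡ 1 ✗]
13^26 ≡ 23 (mod 79)  [q = 3: ≢ 1 ✓]
13^6 ≡ 67 (mod 79)  [q = 13: ≢ 1 ✓]
Since 13^39 ≡ 1, the order of 13 divides 39 < 78, so 13 is not a primitive root.

No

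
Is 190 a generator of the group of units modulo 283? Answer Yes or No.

φ(283) = 283 − 1 = 282 = 2 · 3 · 47.
An element g generates (Z/283Z)^× iff g^(282/q) ≢ 1 (mod 283) for each prime q ∈ {2, 3, 47}.
190^141 ≡ 282 (mod 283)  [q = 2: ≢ 1 ✓]
190^94 ≡ 44 (mod 283)  [q = 3: ≢ 1 ✓]
190^6 ≡ 230 (mod 283)  [q = 47: ≢ 1 ✓]
None equal 1, so ord_283(190) = 282: 190 is a primitive root.

Yes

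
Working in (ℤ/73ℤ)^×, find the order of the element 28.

72

Since 28 ∈ (Z/73Z)^×, its order divides φ(73) = 73 − 1 = 72 = 2^3 · 3^2.
Divisors of 72: 1, 2, 3, 4, 6, 8, 9, 12, 18, 24, 36, 72.
Compute 28^d (mod 73) for the divisors d until we hit 1:
28^1 ≡ 28 (mod 73)
28^2 ≡ 54 (mod 73)
28^3 ≡ 52 (mod 73)
28^4 ≡ 69 (mod 73)
28^6 ≡ 3 (mod 73)
28^8 ≡ 16 (mod 73)
28^9 ≡ 10 (mod 73)
28^12 ≡ 9 (mod 73)
28^18 ≡ 27 (mod 73)
28^24 ≡ 8 (mod 73)
28^36 ≡ 72 (mod 73)
28^72 ≡ 1 (mod 73) ✓
Therefore the multiplicative order of 28 modulo 73 is 72.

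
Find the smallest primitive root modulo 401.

3

φ(401) = 401 − 1 = 400 = 2^4 · 5^2.
g is a primitive root iff g^(400/q) ≢ 1 (mod 401) for each prime q ∈ {2, 5}.
g = 2: 2^200 ≡ 1 — hits 1, so not a primitive root.
g = 3: 3^200 ≡ 400; 3^80 ≡ 72 — none is 1, so 3 is a primitive root.
The smallest primitive root modulo 401 is 3.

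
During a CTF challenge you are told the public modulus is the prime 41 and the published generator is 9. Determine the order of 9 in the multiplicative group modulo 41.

4

ord(9) | φ(41) = 41 − 1 = 40 = 2^3 · 5.
Divisors of 40: 1, 2, 4, 5, 8, 10, 20, 40.
Check 9^d mod 41 for each divisor in increasing order:
9^1 ≡ 9
9^2 ≡ 40
9^4 ≡ 1
Therefore the multiplicative order of 9 modulo 41 is 4.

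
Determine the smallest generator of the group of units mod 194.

5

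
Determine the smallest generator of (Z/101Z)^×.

2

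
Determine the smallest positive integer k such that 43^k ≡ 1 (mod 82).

20

By Lagrange's theorem, ord_82(43) divides φ(82) = φ(2)·φ(41) = 1·40 = 40 = 2^3 · 5.
Divisors of 40: 1, 2, 4, 5, 8, 10, 20, 40.
Evaluate successive powers at the divisors of 40:
43^1 ≡ 43
43^2 ≡ 45
43^4 ≡ 57
43^5 ≡ 73
43^8 ≡ 51
43^10 ≡ 81
43^20 ≡ 1
The smallest such exponent is 20, so the order of 43 is 20.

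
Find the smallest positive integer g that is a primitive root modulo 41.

φ(41) = 41 − 1 = 40 = 2^3 · 5.
Test candidates g = 2, 3, … against the prime factors q ∈ {2, 5} of φ(41): g is a generator iff g^(40/q) ≢ 1 for every such q.
g = 2: 2^20 ≡ 1 — hits 1, so not a primitive root.
g = 3: 3^20 ≡ 40; 3^8 ≡ 1 — hits 1, so not a primitive root.
g = 4: 4^20 ≡ 1 — hits 1, so not a primitive root.
g = 5: 5^20 ≡ 1 — hits 1, so not a primitive root.
g = 6: 6^20 ≡ 40; 6^8 ≡ 10 — none is 1, so 6 is a primitive root.
The smallest primitive root modulo 41 is 6.

6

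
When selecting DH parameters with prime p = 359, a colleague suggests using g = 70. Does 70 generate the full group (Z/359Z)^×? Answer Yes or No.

φ(359) = 359 − 1 = 358 = 2 · 179.
It suffices to check that the order of 70 is not a proper divisor of 358: compute 70^(358/q) for q ∈ {2, 179}.
70^179 ≡ 358 (mod 359)  [q = 2: ≢ 1 ✓]
70^2 ≡ 233 (mod 359)  [q = 179: ≢ 1 ✓]
Every test exponent gives a nontrivial residue, hence 70 generates the full group.

Yes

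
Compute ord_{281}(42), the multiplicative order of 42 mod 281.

280

Since 42 ∈ (Z/281Z)^×, its order divides φ(281) = 281 − 1 = 280 = 2^3 · 5 · 7.
Divisors of 280: 1, 2, 4, 5, 7, 8, 10, 14, 20, 28, 35, 40, 56, 70, 140, 280.
Test each divisor d:
42^1 ≡ 42 (mod 281)
42^2 ≡ 78 (mod 281)
42^4 ≡ 183 (mod 281)
42^5 ≡ 99 (mod 281)
42^7 ≡ 135 (mod 281)
42^8 ≡ 50 (mod 281)
42^10 ≡ 247 (mod 281)
42^14 ≡ 241 (mod 281)
42^20 ≡ 32 (mod 281)
42^28 ≡ 195 (mod 281)
42^35 ≡ 192 (mod 281)
42^40 ≡ 181 (mod 281)
42^56 ≡ 90 (mod 281)
42^70 ≡ 53 (mod 281)
42^140 ≡ 280 (mod 281)
42^280 ≡ 1 (mod 281) ✓
Therefore the multiplicative order of 42 modulo 281 is 280.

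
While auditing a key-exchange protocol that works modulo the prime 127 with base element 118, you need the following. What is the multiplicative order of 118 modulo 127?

126

The order of 118 must divide φ(127) = 127 − 1 = 126 = 2 · 3^2 · 7.
Divisors of 126: 1, 2, 3, 6, 7, 9, 14, 18, 21, 42, 63, 126.
Test each divisor d:
118^1 ≡ 118 (mod 127)
118^2 ≡ 81 (mod 127)
118^3 ≡ 33 (mod 127)
118^6 ≡ 73 (mod 127)
118^7 ≡ 105 (mod 127)
118^9 ≡ 123 (mod 127)
118^14 ≡ 103 (mod 127)
118^18 ≡ 16 (mod 127)
118^21 ≡ 20 (mod 127)
118^42 ≡ 19 (mod 127)
118^63 ≡ 126 (mod 127)
118^126 ≡ 1 (mod 127) ✓
Therefore the multiplicative order of 118 modulo 127 is 126.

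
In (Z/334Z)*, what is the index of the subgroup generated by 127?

2

Since 127 ∈ (Z/334Z)^×, its order divides φ(334) = φ(2)·φ(167) = 1·166 = 166 = 2 · 83.
Divisors of 166: 1, 2, 83, 166.
Check 127^d mod 334 for each divisor in increasing order:
127^1 ≡ 127 (mod 334)
127^2 ≡ 97 (mod 334)
127^83 ≡ 1 (mod 334) ✓
So ord_334(127) = 83, hence |⟨127⟩| = 83.
[(Z/334Z)^× : ⟨127⟩] = 166/83 = 2.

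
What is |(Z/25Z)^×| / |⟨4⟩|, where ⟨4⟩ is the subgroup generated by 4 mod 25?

2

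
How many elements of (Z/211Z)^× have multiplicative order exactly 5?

4

φ(211) = 211 − 1 = 210 = 2 · 3 · 5 · 7.
In a cyclic group of order 210, there are φ(d) elements of order d for each divisor d of 210, and zero for non-divisors.
5 | 210, and φ(5) = 5 − 1 = 4.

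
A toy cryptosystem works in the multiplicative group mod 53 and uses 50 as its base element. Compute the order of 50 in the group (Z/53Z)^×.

ord(50) | φ(53) = 53 − 1 = 52 = 2^2 · 13.
Divisors of 52: 1, 2, 4, 13, 26, 52.
Test each divisor d:
50^1 ≡ 50
50^2 ≡ 9
50^4 ≡ 28
50^13 ≡ 23
50^26 ≡ 52
50^52 ≡ 1
Therefore the multiplicative order of 50 modulo 53 is 52.

52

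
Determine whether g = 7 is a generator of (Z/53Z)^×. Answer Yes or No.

φ(53) = 53 − 1 = 52 = 2^2 · 13.
7 is a primitive root mod 53 iff 7^(φ(53)/q) ≢ 1 for every prime q | φ(53), i.e. q ∈ {2, 13}.
7^26 ≡ 1 (mod 53)  [q = 2: ≡ 1 ✗]
7^4 ≡ 16 (mod 53)  [q = 13: ≢ 1 ✓]
Since 7^26 ≡ 1, the order of 7 divides 26 < 52, so 7 is not a primitive root.

No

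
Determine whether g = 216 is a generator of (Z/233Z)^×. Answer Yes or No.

φ(233) = 233 − 1 = 232 = 2^3 · 29.
Test 216^(232/q) mod 233 for each prime factor q of 232:
216^116 ≡ 232 (mod 233)  [q = 2: ≢ 1 ✓]
216^8 ≡ 32 (mod 233)  [q = 29: ≢ 1 ✓]
Every test exponent gives a nontrivial residue, hence 216 generates the full group.

Yes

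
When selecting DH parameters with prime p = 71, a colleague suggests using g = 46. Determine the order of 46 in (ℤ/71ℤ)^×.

ord(46) | φ(71) = 71 − 1 = 70 = 2 · 5 · 7.
Divisors of 70: 1, 2, 5, 7, 10, 14, 35, 70.
Check 46^d mod 71 for each divisor in increasing order:
46^1 ≡ 46
46^2 ≡ 57
46^5 ≡ 70
46^7 ≡ 14
46^10 ≡ 1
Therefore the multiplicative order of 46 modulo 71 is 10.

10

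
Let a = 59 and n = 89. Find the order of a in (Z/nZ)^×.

ord(59) | φ(89) = 89 − 1 = 88 = 2^3 · 11.
Divisors of 88: 1, 2, 4, 8, 11, 22, 44, 88.
Test each divisor d:
59^1 ≡ 59 (mod 89)
59^2 ≡ 10 (mod 89)
59^4 ≡ 11 (mod 89)
59^8 ≡ 32 (mod 89)
59^11 ≡ 12 (mod 89)
59^22 ≡ 55 (mod 89)
59^44 ≡ 88 (mod 89)
59^88 ≡ 1 (mod 89) ✓
The smallest such exponent is 88, so the order of 59 is 88.

88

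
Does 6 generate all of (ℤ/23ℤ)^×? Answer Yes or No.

φ(23) = 23 − 1 = 22 = 2 · 11.
An element g generates (Z/23Z)^× iff g^(22/q) ≢ 1 (mod 23) for each prime q ∈ {2, 11}.
6^11 ≡ 1 (mod 23)  [q = 2: ≡ 1 ✗]
6^2 ≡ 13 (mod 23)  [q = 11: ≢ 1 ✓]
The check at q = 2 fails, so 6 generates a proper subgroup.

No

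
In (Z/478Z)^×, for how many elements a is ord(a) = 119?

φ(478) = φ(2)·φ(239) = 1·238 = 238 = 2 · 7 · 17.
(Z/478Z)^× is cyclic (|G| = 238); a cyclic group of order m has exactly φ(d) elements of each order d | m, and none otherwise.
119 = 7 · 17 divides 238, and φ(119) = 96.

96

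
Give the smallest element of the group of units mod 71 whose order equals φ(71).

φ(71) = 71 − 1 = 70 = 2 · 5 · 7.
g is a primitive root iff g^(70/q) ≢ 1 (mod 71) for each prime q ∈ {2, 5, 7}.
g = 2: 2^35 ≡ 1 — hits 1, so not a primitive root.
g = 3: 3^35 ≡ 1 — hits 1, so not a primitive root.
g = 4: 4^35 ≡ 1 — hits 1, so not a primitive root.
g = 5: 5^35 ≡ 1 — hits 1, so not a primitive root.
g = 6: 6^35 ≡ 1 — hits 1, so not a primitive root.
g = 7: 7^35 ≡ 70; 7^14 ≡ 54; 7^10 ≡ 45 — none is 1, so 7 is a primitive root.
So 7 is the smallest generator of (Z/71Z)^×.

7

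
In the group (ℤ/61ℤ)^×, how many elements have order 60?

16

φ(61) = 61 − 1 = 60 = 2^2 · 3 · 5.
(Z/61Z)^× is cyclic (|G| = 60); a cyclic group of order m has exactly φ(d) elements of each order d | m, and none otherwise.
60 = 2^2 · 3 · 5 divides 60, and φ(60) = 16.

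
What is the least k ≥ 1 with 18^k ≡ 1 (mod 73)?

By Lagrange's theorem, ord_73(18) divides φ(73) = 73 − 1 = 72 = 2^3 · 3^2.
Divisors of 72: 1, 2, 3, 4, 6, 8, 9, 12, 18, 24, 36, 72.
Compute 18^d (mod 73) for the divisors d until we hit 1:
18^1 ≡ 18
18^2 ≡ 32
18^3 ≡ 65
18^4 ≡ 2
18^6 ≡ 64
18^8 ≡ 4
18^9 ≡ 72
18^12 ≡ 8
18^18 ≡ 1
The smallest such exponent is 18, so the order of 18 is 18.

18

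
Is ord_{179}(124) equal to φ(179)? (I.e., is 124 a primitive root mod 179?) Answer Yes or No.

φ(179) = 179 − 1 = 178 = 2 · 89.
Test 124^(178/q) mod 179 for each prime factor q of 178:
124^89 ≡ 1 (mod 179)  [q = 2: ≡ 1 ✗]
124^2 ≡ 161 (mod 179)  [q = 89: ≢ 1 ✓]
The check at q = 2 fails, so 124 generates a proper subgroup.

No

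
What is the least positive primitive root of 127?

3

φ(127) = 127 − 1 = 126 = 2 · 3^2 · 7.
g is a primitive root iff g^(126/q) ≢ 1 (mod 127) for each prime q ∈ {2, 3, 7}.
g = 2: 2^63 ≡ 1 — hits 1, so not a primitive root.
g = 3: 3^63 ≡ 126; 3^42 ≡ 107; 3^18 ≡ 4 — none is 1, so 3 is a primitive root.
So 3 is the smallest generator of (Z/127Z)^×.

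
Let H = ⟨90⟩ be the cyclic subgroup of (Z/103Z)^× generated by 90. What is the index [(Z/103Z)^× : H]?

3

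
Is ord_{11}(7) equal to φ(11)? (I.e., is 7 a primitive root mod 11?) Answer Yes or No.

Yes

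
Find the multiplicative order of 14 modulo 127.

126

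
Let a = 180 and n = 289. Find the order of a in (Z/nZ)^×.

272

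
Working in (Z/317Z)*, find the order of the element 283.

Since 283 ∈ (Z/317Z)^×, its order divides φ(317) = 317 − 1 = 316 = 2^2 · 79.
Divisors of 316: 1, 2, 4, 79, 158, 316.
Evaluate successive powers at the divisors of 316:
283^1 ≡ 283 (mod 317)
283^2 ≡ 205 (mod 317)
283^4 ≡ 181 (mod 317)
283^79 ≡ 316 (mod 317)
283^158 ≡ 1 (mod 317) ✓
Hence ord(283) = 158.

158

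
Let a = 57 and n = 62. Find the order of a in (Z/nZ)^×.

6

The order of 57 must divide φ(62) = φ(2)·φ(31) = 1·30 = 30 = 2 · 3 · 5.
Divisors of 30: 1, 2, 3, 5, 6, 10, 15, 30.
Test each divisor d:
57^1 ≡ 57 (mod 62)
57^2 ≡ 25 (mod 62)
57^3 ≡ 61 (mod 62)
57^5 ≡ 37 (mod 62)
57^6 ≡ 1 (mod 62) ✓
The smallest such exponent is 6, so the order of 57 is 6.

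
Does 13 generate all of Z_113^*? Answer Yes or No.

No

φ(113) = 113 − 1 = 112 = 2^4 · 7.
Test 13^(112/q) mod 113 for each prime factor q of 112:
13^56 ≡ 1 (mod 113)  [q = 2: ≡ 1 ✗]
13^16 ≡ 49 (mod 113)  [q = 7: ≢ 1 ✓]
13^56 ≡ 1 shows ord(13) | 56, strictly less than φ(113); not a primitive root.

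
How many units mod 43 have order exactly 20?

φ(43) = 43 − 1 = 42 = 2 · 3 · 7.
Since (Z/43Z)^× is cyclic of order 42, the number of elements of order d is φ(d) when d | 42 and 0 otherwise.
Here 42 is not a multiple of 20, so there are no elements of order 20.

0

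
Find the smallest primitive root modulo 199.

φ(199) = 199 − 1 = 198 = 2 · 3^2 · 11.
g is a primitive root iff g^(198/q) ≢ 1 (mod 199) for each prime q ∈ {2, 3, 11}.
g = 2: 2^99 ≡ 1 — hits 1, so not a primitive root.
g = 3: 3^99 ≡ 198; 3^66 ≡ 106; 3^18 ≡ 125 — none is 1, so 3 is a primitive root.
The smallest primitive root modulo 199 is 3.

3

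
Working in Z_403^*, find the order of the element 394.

30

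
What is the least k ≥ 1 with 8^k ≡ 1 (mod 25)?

20

The order of 8 must divide φ(25) = φ(5^2) = 5·(5−1) = 20 = 2^2 · 5.
Divisors of 20: 1, 2, 4, 5, 10, 20.
Compute 8^d (mod 25) for the divisors d until we hit 1:
8^1 ≡ 8 (mod 25)
8^2 ≡ 14 (mod 25)
8^4 ≡ 21 (mod 25)
8^5 ≡ 18 (mod 25)
8^10 ≡ 24 (mod 25)
8^20 ≡ 1 (mod 25) ✓
The smallest such exponent is 20, so the order of 8 is 20.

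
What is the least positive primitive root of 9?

2

φ(9) = φ(3^2) = 3·(3−1) = 6 = 2 · 3.
Test candidates g = 2, 3, … against the prime factors q ∈ {2, 3} of φ(9): g is a generator iff g^(6/q) ≢ 1 for every such q.
g = 2: 2^3 ≡ 8; 2^2 ≡ 4 — none is 1, so 2 is a primitive root.
So 2 is the smallest generator of (Z/9Z)^×.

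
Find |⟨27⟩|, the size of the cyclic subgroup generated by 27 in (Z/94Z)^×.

23

The order of 27 must divide φ(94) = φ(2)·φ(47) = 1·46 = 46 = 2 · 23.
Divisors of 46: 1, 2, 23, 46.
Evaluate successive powers at the divisors of 46:
27^1 ≡ 27 (mod 94)
27^2 ≡ 71 (mod 94)
27^23 ≡ 1 (mod 94) ✓
The smallest such exponent is 23, so the order of 27 is 23.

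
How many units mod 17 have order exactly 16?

φ(17) = 17 − 1 = 16 = 2^4.
In a cyclic group of order 16, there are φ(d) elements of order d for each divisor d of 16, and zero for non-divisors.
16 = 2^4 divides 16, and φ(16) = 8.

8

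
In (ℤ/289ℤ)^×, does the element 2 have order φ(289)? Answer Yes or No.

No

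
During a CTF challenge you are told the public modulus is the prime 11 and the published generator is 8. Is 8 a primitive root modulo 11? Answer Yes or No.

φ(11) = 11 − 1 = 10 = 2 · 5.
An element g generates (Z/11Z)^× iff g^(10/q) ≢ 1 (mod 11) for each prime q ∈ {2, 5}.
8^5 ≡ 10 (mod 11)  [q = 2: ≢ 1 ✓]
8^2 ≡ 9 (mod 11)  [q = 5: ≢ 1 ✓]
None equal 1, so ord_11(8) = 10: 8 is a primitive root.

Yes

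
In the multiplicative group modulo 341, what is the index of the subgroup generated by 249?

30

By Lagrange's theorem, ord_341(249) divides φ(341) = φ(11·31) = (11−1)·(31−1) = 10·30 = 300 = 2^2 · 3 · 5^2.
Divisors of 300: 1, 2, 3, 4, 5, 6, 10, 12, 15, 20, 25, 30, 50, 60, 75, 100, 150, 300.
Evaluate successive powers at the divisors of 300:
249^1 ≡ 249
249^2 ≡ 280
249^3 ≡ 156
249^4 ≡ 311
249^5 ≡ 32
249^6 ≡ 125
249^10 ≡ 1
Thus |⟨249⟩| = ord(249) = 10.
[(Z/341Z)^× : ⟨249⟩] = 300/10 = 30.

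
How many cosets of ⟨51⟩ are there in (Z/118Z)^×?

Since 51 ∈ (Z/118Z)^×, its order divides φ(118) = φ(2)·φ(59) = 1·58 = 58 = 2 · 29.
Divisors of 58: 1, 2, 29, 58.
Test each divisor d:
51^1 ≡ 51 (mod 118)
51^2 ≡ 5 (mod 118)
51^29 ≡ 1 (mod 118) ✓
So ord_118(51) = 29, hence |⟨51⟩| = 29.
[(Z/118Z)^× : ⟨51⟩] = 58/29 = 2.

2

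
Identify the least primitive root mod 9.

φ(9) = φ(3^2) = 3·(3−1) = 6 = 2 · 3.
Test candidates g = 2, 3, … against the prime factors q ∈ {2, 3} of φ(9): g is a generator iff g^(6/q) ≢ 1 for every such q.
g = 2: 2^3 ≡ 8; 2^2 ≡ 4 — none is 1, so 2 is a primitive root.
Hence the least primitive root of 9 is 2.

2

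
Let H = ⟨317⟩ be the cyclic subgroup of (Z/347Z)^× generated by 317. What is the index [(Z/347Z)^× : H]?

1

ord(317) | φ(347) = 347 − 1 = 346 = 2 · 173.
Divisors of 346: 1, 2, 173, 346.
Test each divisor d:
317^1 ≡ 317
317^2 ≡ 206
317^173 ≡ 346
317^346 ≡ 1
Thus |⟨317⟩| = ord(317) = 346.
[(Z/347Z)^× : ⟨317⟩] = 346/346 = 1.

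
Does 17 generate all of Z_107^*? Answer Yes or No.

φ(107) = 107 − 1 = 106 = 2 · 53.
17 is a primitive root mod 107 iff 17^(φ(107)/q) ≢ 1 for every prime q | φ(107), i.e. q ∈ {2, 53}.
17^53 ≡ 106 (mod 107)  [q = 2: ≢ 1 ✓]
17^2 ≡ 75 (mod 107)  [q = 53: ≢ 1 ✓]
None equal 1, so ord_107(17) = 106: 17 is a primitive root.

Yes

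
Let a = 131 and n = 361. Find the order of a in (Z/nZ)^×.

171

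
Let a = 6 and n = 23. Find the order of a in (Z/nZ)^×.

By Lagrange's theorem, ord_23(6) divides φ(23) = 23 − 1 = 22 = 2 · 11.
Divisors of 22: 1, 2, 11, 22.
Evaluate successive powers at the divisors of 22:
6^1 ≡ 6 (mod 23)
6^2 ≡ 13 (mod 23)
6^11 ≡ 1 (mod 23) ✓
Therefore the multiplicative order of 6 modulo 23 is 11.

11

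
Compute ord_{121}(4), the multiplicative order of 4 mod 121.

55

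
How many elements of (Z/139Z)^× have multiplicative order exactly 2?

φ(139) = 139 − 1 = 138 = 2 · 3 · 23.
In a cyclic group of order 138, there are φ(d) elements of order d for each divisor d of 138, and zero for non-divisors.
2 | 138, and φ(2) = 2 − 1 = 1.

1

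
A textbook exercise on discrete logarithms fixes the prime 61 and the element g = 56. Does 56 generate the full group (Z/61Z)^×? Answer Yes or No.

No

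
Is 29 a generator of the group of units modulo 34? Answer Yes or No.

Yes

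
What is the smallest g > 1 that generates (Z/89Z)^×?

3

φ(89) = 89 − 1 = 88 = 2^3 · 11.
Test candidates g = 2, 3, … against the prime factors q ∈ {2, 11} of φ(89): g is a generator iff g^(88/q) ≢ 1 for every such q.
g = 2: 2^44 ≡ 1 — hits 1, so not a primitive root.
g = 3: 3^44 ≡ 88; 3^8 ≡ 64 — none is 1, so 3 is a primitive root.
The smallest primitive root modulo 89 is 3.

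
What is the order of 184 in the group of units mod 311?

310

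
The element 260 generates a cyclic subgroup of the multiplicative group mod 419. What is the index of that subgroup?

By Lagrange's theorem, ord_419(260) divides φ(419) = 419 − 1 = 418 = 2 · 11 · 19.
Divisors of 418: 1, 2, 11, 19, 22, 38, 209, 418.
Compute 260^d (mod 419) for the divisors d until we hit 1:
260^1 ≡ 260
260^2 ≡ 141
260^11 ≡ 49
260^19 ≡ 129
260^22 ≡ 306
260^38 ≡ 300
260^209 ≡ 1
The order of 260 is 209, so the subgroup it generates has 209 elements.
The index is φ(419) / ord(260) = 418 / 209 = 2.

2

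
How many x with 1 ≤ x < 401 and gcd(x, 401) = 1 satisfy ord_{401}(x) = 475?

φ(401) = 401 − 1 = 400 = 2^4 · 5^2.
Since (Z/401Z)^× is cyclic of order 400, the number of elements of order d is φ(d) when d | 400 and 0 otherwise.
Here 400 is not a multiple of 475, so there are no elements of order 475.

0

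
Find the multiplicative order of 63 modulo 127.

14

By Lagrange's theorem, ord_127(63) divides φ(127) = 127 − 1 = 126 = 2 · 3^2 · 7.
Divisors of 126: 1, 2, 3, 6, 7, 9, 14, 18, 21, 42, 63, 126.
Check 63^d mod 127 for each divisor in increasing order:
63^1 ≡ 63 (mod 127)
63^2 ≡ 32 (mod 127)
63^3 ≡ 111 (mod 127)
63^6 ≡ 2 (mod 127)
63^7 ≡ 126 (mod 127)
63^9 ≡ 95 (mod 127)
63^14 ≡ 1 (mod 127) ✓
Hence ord(63) = 14.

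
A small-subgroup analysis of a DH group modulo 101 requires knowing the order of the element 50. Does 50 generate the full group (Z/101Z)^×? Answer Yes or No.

φ(101) = 101 − 1 = 100 = 2^2 · 5^2.
It suffices to check that the order of 50 is not a proper divisor of 100: compute 50^(100/q) for q ∈ {2, 5}.
50^50 ≡ 100 (mod 101)  [q = 2: ≢ 1 ✓]
50^20 ≡ 84 (mod 101)  [q = 5: ≢ 1 ✓]
None equal 1, so ord_101(50) = 100: 50 is a primitive root.

Yes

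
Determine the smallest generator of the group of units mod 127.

φ(127) = 127 − 1 = 126 = 2 · 3^2 · 7.
Test candidates g = 2, 3, … against the prime factors q ∈ {2, 3, 7} of φ(127): g is a generator iff g^(126/q) ≢ 1 for every such q.
g = 2: 2^63 ≡ 1 — hits 1, so not a primitive root.
g = 3: 3^63 ≡ 126; 3^42 ≡ 107; 3^18 ≡ 4 — none is 1, so 3 is a primitive root.
So 3 is the smallest generator of (Z/127Z)^×.

3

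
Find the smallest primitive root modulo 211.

φ(211) = 211 − 1 = 210 = 2 · 3 · 5 · 7.
Test candidates g = 2, 3, … against the prime factors q ∈ {2, 3, 5, 7} of φ(211): g is a generator iff g^(210/q) ≢ 1 for every such q.
g = 2: 2^105 ≡ 210; 2^70 ≡ 196; 2^42 ≡ 107; 2^30 ≡ 171 — none is 1, so 2 is a primitive root.
Hence the least primitive root of 211 is 2.

2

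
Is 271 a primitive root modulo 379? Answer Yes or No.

φ(379) = 379 − 1 = 378 = 2 · 3^3 · 7.
An element g generates (Z/379Z)^× iff g^(378/q) ≢ 1 (mod 379) for each prime q ∈ {2, 3, 7}.
271^189 ≡ 1 (mod 379)  [q = 2: ≡ 1 ✗]
271^126 ≡ 51 (mod 379)  [q = 3: ≢ 1 ✓]
271^54 ≡ 1 (mod 379)  [q = 7: ≡ 1 ✗]
271^189 ≡ 1 shows ord(271) | 189, strictly less than φ(379); not a primitive root.

No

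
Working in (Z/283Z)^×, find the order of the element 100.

141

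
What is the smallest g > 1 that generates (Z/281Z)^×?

φ(281) = 281 − 1 = 280 = 2^3 · 5 · 7.
g is a primitive root iff g^(280/q) ≢ 1 (mod 281) for each prime q ∈ {2, 5, 7}.
g = 2: 2^140 ≡ 1 — hits 1, so not a primitive root.
g = 3: 3^140 ≡ 280; 3^56 ≡ 86; 3^40 ≡ 249 — none is 1, so 3 is a primitive root.
So 3 is the smallest generator of (Z/281Z)^×.

3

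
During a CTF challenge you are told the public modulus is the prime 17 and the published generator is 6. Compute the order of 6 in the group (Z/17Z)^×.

16

ord(6) | φ(17) = 17 − 1 = 16 = 2^4.
Divisors of 16: 1, 2, 4, 8, 16.
Compute 6^d (mod 17) for the divisors d until we hit 1:
6^1 ≡ 6 (mod 17)
6^2 ≡ 2 (mod 17)
6^4 ≡ 4 (mod 17)
6^8 ≡ 16 (mod 17)
6^16 ≡ 1 (mod 17) ✓
Hence ord(6) = 16.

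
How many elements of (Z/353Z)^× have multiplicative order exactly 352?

φ(353) = 353 − 1 = 352 = 2^5 · 11.
(Z/353Z)^× is cyclic (|G| = 352); a cyclic group of order m has exactly φ(d) elements of each order d | m, and none otherwise.
352 = 2^5 · 11 divides 352, and φ(352) = 160.

160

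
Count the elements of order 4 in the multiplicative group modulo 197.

2

φ(197) = 197 − 1 = 196 = 2^2 · 7^2.
In a cyclic group of order 196, there are φ(d) elements of order d for each divisor d of 196, and zero for non-divisors.
4 = 2^2 divides 196, and φ(4) = 2.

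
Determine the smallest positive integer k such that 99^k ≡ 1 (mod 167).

ord(99) | φ(167) = 167 − 1 = 166 = 2 · 83.
Divisors of 166: 1, 2, 83, 166.
Compute 99^d (mod 167) for the divisors d until we hit 1:
99^1 ≡ 99 (mod 167)
99^2 ≡ 115 (mod 167)
99^83 ≡ 1 (mod 167) ✓
The smallest such exponent is 83, so the order of 99 is 83.

83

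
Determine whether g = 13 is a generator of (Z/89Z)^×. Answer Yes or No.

φ(89) = 89 − 1 = 88 = 2^3 · 11.
Test 13^(88/q) mod 89 for each prime factor q of 88:
13^44 ≡ 88 (mod 89)  [q = 2: ≢ 1 ✓]
13^8 ≡ 64 (mod 89)  [q = 11: ≢ 1 ✓]
All checks pass, so 13 has order 88 and is a primitive root modulo 89.

Yes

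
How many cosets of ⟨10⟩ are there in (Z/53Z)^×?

4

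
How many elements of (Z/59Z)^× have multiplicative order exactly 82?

0

φ(59) = 59 − 1 = 58 = 2 · 29.
(Z/59Z)^× is cyclic (|G| = 58); a cyclic group of order m has exactly φ(d) elements of each order d | m, and none otherwise.
Here 58 is not a multiple of 82, so there are no elements of order 82.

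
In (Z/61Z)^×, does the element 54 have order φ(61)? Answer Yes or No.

φ(61) = 61 − 1 = 60 = 2^2 · 3 · 5.
An element g generates (Z/61Z)^× iff g^(60/q) ≢ 1 (mod 61) for each prime q ∈ {2, 3, 5}.
54^30 ≡ 60 (mod 61)  [q = 2: ≢ 1 ✓]
54^20 ≡ 47 (mod 61)  [q = 3: ≢ 1 ✓]
54^12 ≡ 34 (mod 61)  [q = 5: ≢ 1 ✓]
Every test exponent gives a nontrivial residue, hence 54 generates the full group.

Yes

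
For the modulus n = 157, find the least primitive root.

5

φ(157) = 157 − 1 = 156 = 2^2 · 3 · 13.
Test candidates g = 2, 3, … against the prime factors q ∈ {2, 3, 13} of φ(157): g is a generator iff g^(156/q) ≢ 1 for every such q.
g = 2: 2^78 ≡ 156; 2^52 ≡ 1 — hits 1, so not a primitive root.
g = 3: 3^78 ≡ 1 — hits 1, so not a primitive root.
g = 4: 4^78 ≡ 1 — hits 1, so not a primitive root.
g = 5: 5^78 ≡ 156; 5^52 ≡ 12; 5^12 ≡ 130 — none is 1, so 5 is a primitive root.
So 5 is the smallest generator of (Z/157Z)^×.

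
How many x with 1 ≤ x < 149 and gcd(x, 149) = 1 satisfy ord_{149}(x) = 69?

φ(149) = 149 − 1 = 148 = 2^2 · 37.
In a cyclic group of order 148, there are φ(d) elements of order d for each divisor d of 148, and zero for non-divisors.
69 does not divide 148, so no element of (Z/149Z)^× has order 69.

0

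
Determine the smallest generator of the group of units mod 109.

φ(109) = 109 − 1 = 108 = 2^2 · 3^3.
Test candidates g = 2, 3, … against the prime factors q ∈ {2, 3} of φ(109): g is a generator iff g^(108/q) ≢ 1 for every such q.
g = 2: 2^54 ≡ 108; 2^36 ≡ 1 — hits 1, so not a primitive root.
g = 3: 3^54 ≡ 1 — hits 1, so not a primitive root.
g = 4: 4^54 ≡ 1 — hits 1, so not a primitive root.
g = 5: 5^54 ≡ 1 — hits 1, so not a primitive root.
g = 6: 6^54 ≡ 108; 6^36 ≡ 63 — none is 1, so 6 is a primitive root.
Hence the least primitive root of 109 is 6.

6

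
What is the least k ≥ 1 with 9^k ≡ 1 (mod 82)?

Since 9 ∈ (Z/82Z)^×, its order divides φ(82) = φ(2)·φ(41) = 1·40 = 40 = 2^3 · 5.
Divisors of 40: 1, 2, 4, 5, 8, 10, 20, 40.
Compute 9^d (mod 82) for the divisors d until we hit 1:
9^1 ≡ 9 (mod 82)
9^2 ≡ 81 (mod 82)
9^4 ≡ 1 (mod 82) ✓
Hence ord(9) = 4.

4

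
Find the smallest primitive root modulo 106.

3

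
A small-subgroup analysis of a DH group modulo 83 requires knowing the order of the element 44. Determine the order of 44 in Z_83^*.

41

The order of 44 must divide φ(83) = 83 − 1 = 82 = 2 · 41.
Divisors of 82: 1, 2, 41, 82.
Test each divisor d:
44^1 ≡ 44 (mod 83)
44^2 ≡ 27 (mod 83)
44^41 ≡ 1 (mod 83) ✓
Hence ord(44) = 41.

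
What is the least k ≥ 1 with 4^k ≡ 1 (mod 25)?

10

By Lagrange's theorem, ord_25(4) divides φ(25) = φ(5^2) = 5·(5−1) = 20 = 2^2 · 5.
Divisors of 20: 1, 2, 4, 5, 10, 20.
Evaluate successive powers at the divisors of 20:
4^1 ≡ 4
4^2 ≡ 16
4^4 ≡ 6
4^5 ≡ 24
4^10 ≡ 1
Therefore the multiplicative order of 4 modulo 25 is 10.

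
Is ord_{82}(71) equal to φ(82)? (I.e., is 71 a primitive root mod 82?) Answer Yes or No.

Yes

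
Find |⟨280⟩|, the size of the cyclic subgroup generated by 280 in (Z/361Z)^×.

ord(280) | φ(361) = φ(19^2) = 19·(19−1) = 342 = 2 · 3^2 · 19.
Divisors of 342: 1, 2, 3, 6, 9, 18, 19, 38, 57, 114, 171, 342.
Test each divisor d:
280^1 ≡ 280 (mod 361)
280^2 ≡ 63 (mod 361)
280^3 ≡ 312 (mod 361)
280^6 ≡ 235 (mod 361)
280^9 ≡ 37 (mod 361)
280^18 ≡ 286 (mod 361)
280^19 ≡ 299 (mod 361)
280^38 ≡ 234 (mod 361)
280^57 ≡ 293 (mod 361)
280^114 ≡ 292 (mod 361)
280^171 ≡ 360 (mod 361)
280^342 ≡ 1 (mod 361) ✓
Hence ord(280) = 342.

342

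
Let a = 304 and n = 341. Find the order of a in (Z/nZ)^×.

30

The order of 304 must divide φ(341) = φ(11·31) = (11−1)·(31−1) = 10·30 = 300 = 2^2 · 3 · 5^2.
Divisors of 300: 1, 2, 3, 4, 5, 6, 10, 12, 15, 20, 25, 30, 50, 60, 75, 100, 150, 300.
Check 304^d mod 341 for each divisor in increasing order:
304^1 ≡ 304 (mod 341)
304^2 ≡ 5 (mod 341)
304^3 ≡ 156 (mod 341)
304^4 ≡ 25 (mod 341)
304^5 ≡ 98 (mod 341)
304^6 ≡ 125 (mod 341)
304^10 ≡ 56 (mod 341)
304^12 ≡ 280 (mod 341)
304^15 ≡ 32 (mod 341)
304^20 ≡ 67 (mod 341)
304^25 ≡ 87 (mod 341)
304^30 ≡ 1 (mod 341) ✓
Therefore the multiplicative order of 304 modulo 341 is 30.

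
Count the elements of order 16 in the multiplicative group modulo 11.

0

φ(11) = 11 − 1 = 10 = 2 · 5.
(Z/11Z)^× is cyclic (|G| = 10); a cyclic group of order m has exactly φ(d) elements of each order d | m, and none otherwise.
16 does not divide 10, so no element of (Z/11Z)^× has order 16.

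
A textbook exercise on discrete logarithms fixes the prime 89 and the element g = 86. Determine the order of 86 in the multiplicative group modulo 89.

ord(86) | φ(89) = 89 − 1 = 88 = 2^3 · 11.
Divisors of 88: 1, 2, 4, 8, 11, 22, 44, 88.
Check 86^d mod 89 for each divisor in increasing order:
86^1 ≡ 86
86^2 ≡ 9
86^4 ≡ 81
86^8 ≡ 64
86^11 ≡ 52
86^22 ≡ 34
86^44 ≡ 88
86^88 ≡ 1
The smallest such exponent is 88, so the order of 86 is 88.

88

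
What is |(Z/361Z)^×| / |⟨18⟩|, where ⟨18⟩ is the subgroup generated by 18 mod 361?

9

Since 18 ∈ (Z/361Z)^×, its order divides φ(361) = φ(19^2) = 19·(19−1) = 342 = 2 · 3^2 · 19.
Divisors of 342: 1, 2, 3, 6, 9, 18, 19, 38, 57, 114, 171, 342.
Compute 18^d (mod 361) for the divisors d until we hit 1:
18^1 ≡ 18
18^2 ≡ 324
18^3 ≡ 56
18^6 ≡ 248
18^9 ≡ 170
18^18 ≡ 20
18^19 ≡ 360
18^38 ≡ 1
So ord_361(18) = 38, hence |⟨18⟩| = 38.
Index = |(Z/361Z)^×| / |⟨18⟩| = 342 / 38 = 9.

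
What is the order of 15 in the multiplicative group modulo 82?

Since 15 ∈ (Z/82Z)^×, its order divides φ(82) = φ(2)·φ(41) = 1·40 = 40 = 2^3 · 5.
Divisors of 40: 1, 2, 4, 5, 8, 10, 20, 40.
Test each divisor d:
15^1 ≡ 15
15^2 ≡ 61
15^4 ≡ 31
15^5 ≡ 55
15^8 ≡ 59
15^10 ≡ 73
15^20 ≡ 81
15^40 ≡ 1
The smallest such exponent is 40, so the order of 15 is 40.

40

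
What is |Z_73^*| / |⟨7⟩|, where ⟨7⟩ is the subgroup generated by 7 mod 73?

3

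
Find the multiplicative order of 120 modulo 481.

By Lagrange's theorem, ord_481(120) divides φ(481) = φ(13·37) = (13−1)·(37−1) = 12·36 = 432 = 2^4 · 3^3.
Divisors of 432: 1, 2, 3, 4, 6, 8, 9, 12, 16, 18, 24, 27, 36, 48, 54, 72, 108, 144, 216, 432.
Evaluate successive powers at the divisors of 432:
120^1 ≡ 120
120^2 ≡ 451
120^3 ≡ 248
120^4 ≡ 419
120^6 ≡ 417
120^8 ≡ 477
120^9 ≡ 1
So ord_481(120) = 9.

9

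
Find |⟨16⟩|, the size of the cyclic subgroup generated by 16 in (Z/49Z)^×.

The order of 16 must divide φ(49) = φ(7^2) = 7·(7−1) = 42 = 2 · 3 · 7.
Divisors of 42: 1, 2, 3, 6, 7, 14, 21, 42.
Compute 16^d (mod 49) for the divisors d until we hit 1:
16^1 ≡ 16 (mod 49)
16^2 ≡ 11 (mod 49)
16^3 ≡ 29 (mod 49)
16^6 ≡ 8 (mod 49)
16^7 ≡ 30 (mod 49)
16^14 ≡ 18 (mod 49)
16^21 ≡ 1 (mod 49) ✓
Therefore the multiplicative order of 16 modulo 49 is 21.

21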